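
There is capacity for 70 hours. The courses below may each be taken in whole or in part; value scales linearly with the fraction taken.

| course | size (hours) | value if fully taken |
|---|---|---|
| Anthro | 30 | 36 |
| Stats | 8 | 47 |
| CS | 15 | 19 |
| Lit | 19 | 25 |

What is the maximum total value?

124.6

Sort by value density: Stats 47/8≈5.88, Lit 25/19≈1.32, CS 19/15≈1.27, Anthro 36/30≈1.2.
All 8 hours of Stats fit (value 47) ; 62 remain.
Take all of Lit (19 hours, value 25) ; 43 hours left.
CS: take in full, 15 hours for value 19 ; 28 left.
Only 28 hours remain; take 28/30 of Anthro for value 36×28/30 = 33.6.
Total value = 124.6.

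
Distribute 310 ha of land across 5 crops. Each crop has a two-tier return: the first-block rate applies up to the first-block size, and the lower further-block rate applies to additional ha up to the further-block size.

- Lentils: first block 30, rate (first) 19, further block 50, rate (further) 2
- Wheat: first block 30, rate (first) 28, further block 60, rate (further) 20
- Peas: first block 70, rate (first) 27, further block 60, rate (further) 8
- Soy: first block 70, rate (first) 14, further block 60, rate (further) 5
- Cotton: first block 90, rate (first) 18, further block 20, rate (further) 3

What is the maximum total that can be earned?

6540

Order all 10 blocks by rate: Wheat/first 28 > Peas/first 27 > Wheat/second 20 > Lentils/first 19 > Cotton/first 18 > Soy/first 14 > Peas/second 8 > Soy/second 5 > Cotton/second 3 > Lentils/second 2.
Wheat/first (28): +30 → 280 left.
Peas first at 27: fill all 70 → 210 left.
Wheat/second (20): +60 → 150 left.
Fill Lentils first block (30 at 19) → 120 left.
Fill Cotton first block (90 at 18) → 30 left.
Soy/first: +30 of 70 at 14; pool empty.
Total = 28×30 + 27×70 + 20×60 + 19×30 + 18×90 + 14×30 = 6540.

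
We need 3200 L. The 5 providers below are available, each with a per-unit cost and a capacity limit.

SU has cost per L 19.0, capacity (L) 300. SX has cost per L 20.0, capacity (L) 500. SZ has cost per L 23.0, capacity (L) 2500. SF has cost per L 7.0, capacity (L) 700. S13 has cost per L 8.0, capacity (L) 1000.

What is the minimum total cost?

44700

Cheapest first:
Take 700 from SF at 7.0 ; need 2500 more.
Take 1000 from S13 at 8.0 ; need 1500 more.
SU at 19.0: take all 300 L ; 1200 still needed.
Take 500 from SX at 20.0 ; need 700 more.
SZ (23.0): take the remaining 700 ; done.
Cost = 700×7.0 + 1000×8.0 + 300×19.0 + 500×20.0 + 700×23.0 = 44700.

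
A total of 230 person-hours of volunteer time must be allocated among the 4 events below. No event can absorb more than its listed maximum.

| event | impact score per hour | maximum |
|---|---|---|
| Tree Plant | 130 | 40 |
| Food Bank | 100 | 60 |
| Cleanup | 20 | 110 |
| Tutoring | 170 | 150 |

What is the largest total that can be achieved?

34700

Order the events by impact score per hour: Tutoring 170 > Tree Plant 130 > Food Bank 100 > Cleanup 20.
Tutoring takes 150 to reach its cap of 150 ; 80 left.
Tree Plant: +40 to 40 (cap) ; 40 left.
Food Bank has room for 60 but only 40 remain, so it gets 40.
Total = 130×40 + 100×40 + 170×150 = 34700.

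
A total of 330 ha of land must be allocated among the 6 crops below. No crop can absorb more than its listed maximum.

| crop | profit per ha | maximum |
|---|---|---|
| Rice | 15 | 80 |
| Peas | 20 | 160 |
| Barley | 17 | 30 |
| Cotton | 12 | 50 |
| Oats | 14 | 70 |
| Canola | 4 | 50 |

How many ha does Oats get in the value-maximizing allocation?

Highest profit per ha first: Peas 20 > Barley 17 > Rice 15 > Oats 14 > Cotton 12 > Canola 4.
Peas takes 160 to reach its cap of 160 → 170 left.
Barley takes 30 to reach its cap of 30 → 140 left.
Give Rice 80 to hit its cap of 80 → 60 left.
Oats has room for 70 but only 60 remain, so it gets 60.

60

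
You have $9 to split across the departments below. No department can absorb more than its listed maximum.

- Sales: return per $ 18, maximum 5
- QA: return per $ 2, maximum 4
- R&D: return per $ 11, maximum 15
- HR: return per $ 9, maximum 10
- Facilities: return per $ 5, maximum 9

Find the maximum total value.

134

Rank by return per $: Sales 18 > R&D 11 > HR 9 > Facilities 5 > QA 2.
Sales takes 5 to reach its cap of 5 ; 4 left.
Only 4 left; R&D takes them to reach 4.
Total = 18×5 + 11×4 = 134.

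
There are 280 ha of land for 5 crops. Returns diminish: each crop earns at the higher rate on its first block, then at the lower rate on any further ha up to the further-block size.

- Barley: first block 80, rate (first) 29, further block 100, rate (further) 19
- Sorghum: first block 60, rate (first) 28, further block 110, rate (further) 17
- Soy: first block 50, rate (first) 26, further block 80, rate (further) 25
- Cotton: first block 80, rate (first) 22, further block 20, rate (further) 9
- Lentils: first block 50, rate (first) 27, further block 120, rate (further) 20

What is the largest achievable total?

Rank every tier by rate: Barley/first 29 > Sorghum/first 28 > Lentils/first 27 > Soy/first 26 > Soy/second 25 > Cotton/first 22 > Lentils/second 20 > Barley/second 19 > Sorghum/second 17 > Cotton/second 9.
Barley first at 29: fill all 80 ; 200 left.
Sorghum/first (28): +60 ; 140 left.
Lentils first at 27: fill all 50 ; 90 left.
Soy/first (26): +50 ; 40 left.
Soy/second: +40 of 80 at 25; pool empty.
Total = 29×80 + 28×60 + 27×50 + 26×50 + 25×40 = 7650.

7650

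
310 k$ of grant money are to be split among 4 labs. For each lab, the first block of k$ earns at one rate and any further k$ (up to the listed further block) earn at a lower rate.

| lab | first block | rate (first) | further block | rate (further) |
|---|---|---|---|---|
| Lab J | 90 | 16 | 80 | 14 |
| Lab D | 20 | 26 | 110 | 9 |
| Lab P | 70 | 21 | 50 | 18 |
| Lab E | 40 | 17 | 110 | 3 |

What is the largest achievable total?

Treat each block as its own option and order by rate: Lab D/first 26 > Lab P/first 21 > Lab P/second 18 > Lab E/first 17 > Lab J/first 16 > Lab J/second 14 > Lab D/second 9 > Lab E/second 3.
Lab D first at 26: fill all 20 — 290 left.
Lab P first at 21: fill all 70 — 220 left.
Lab P second at 18: fill all 50 — 170 left.
Lab E first at 17: fill all 40 — 130 left.
Lab J first at 16: fill all 90 — 40 left.
Lab J second at 14: only 40 left, fill 40.
Total = 26×20 + 21×70 + 18×50 + 17×40 + 16×90 + 14×40 = 5570.

5570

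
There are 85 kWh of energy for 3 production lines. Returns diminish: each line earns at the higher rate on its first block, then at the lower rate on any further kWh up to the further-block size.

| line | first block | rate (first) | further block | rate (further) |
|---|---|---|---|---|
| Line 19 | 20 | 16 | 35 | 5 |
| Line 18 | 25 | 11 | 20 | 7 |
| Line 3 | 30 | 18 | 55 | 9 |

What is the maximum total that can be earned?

1225

Order all 6 blocks by rate: Line 3/T1 18 > Line 19/T1 16 > Line 18/T1 11 > Line 3/T2 9 > Line 18/T2 7 > Line 19/T2 5.
Line 3 T1 at 18: fill all 30 ; 55 left.
Fill Line 19 T1 block (20 at 16) ; 35 left.
Line 18/T1 (11): +25 ; 10 left.
Line 3 T2 at 9: only 10 left, fill 10.
Total = 18×30 + 16×20 + 11×25 + 9×10 = 1225.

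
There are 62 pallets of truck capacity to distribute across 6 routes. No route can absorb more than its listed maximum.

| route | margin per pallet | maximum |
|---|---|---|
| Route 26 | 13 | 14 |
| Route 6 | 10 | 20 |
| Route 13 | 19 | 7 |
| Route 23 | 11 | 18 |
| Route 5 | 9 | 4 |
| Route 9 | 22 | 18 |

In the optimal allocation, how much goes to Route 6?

Highest margin per pallet first: Route 9 22 > Route 13 19 > Route 26 13 > Route 23 11 > Route 6 10 > Route 5 9.
Route 9: +18 to 18 (cap) — 44 left.
Route 13: +7 to 7 (cap) — 37 left.
Route 26: +14 to 14 (cap) — 23 left.
Give Route 23 18 to hit its cap of 18 — 5 left.
Route 6: +5 (room for 20) → 5. Pool exhausted.

5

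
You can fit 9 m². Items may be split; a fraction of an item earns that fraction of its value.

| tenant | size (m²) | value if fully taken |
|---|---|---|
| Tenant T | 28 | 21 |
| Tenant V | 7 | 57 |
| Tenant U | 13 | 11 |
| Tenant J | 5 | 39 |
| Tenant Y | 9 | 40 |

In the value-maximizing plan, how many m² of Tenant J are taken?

2

Rank by value-to-size ratio: Tenant V 57/7≈8.14, Tenant J 39/5≈7.8, Tenant Y 40/9≈4.44, Tenant U 11/13≈0.846, Tenant T 21/28≈0.75.
Take all of Tenant V (7 m², value 57) → 2 m² left.
Only 2 m² remain; take 2/5 of Tenant J for value 39×2/5 = 15.6.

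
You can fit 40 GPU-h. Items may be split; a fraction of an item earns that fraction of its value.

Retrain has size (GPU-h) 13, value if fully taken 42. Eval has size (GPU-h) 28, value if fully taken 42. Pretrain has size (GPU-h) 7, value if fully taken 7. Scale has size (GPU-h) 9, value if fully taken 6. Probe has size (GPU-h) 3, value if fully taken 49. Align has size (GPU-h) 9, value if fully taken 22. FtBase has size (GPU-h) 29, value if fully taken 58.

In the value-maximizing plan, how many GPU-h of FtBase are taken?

Sort by value density: Probe 49/3≈16.3, Retrain 42/13≈3.23, Align 22/9≈2.44, FtBase 58/29≈2, Eval 42/28≈1.5, Pretrain 7/7≈1, Scale 6/9≈0.667.
Probe: take in full, 3 GPU-h for value 49 — 37 left.
All 13 GPU-h of Retrain fit (value 42) — 24 remain.
Align: take in full, 9 GPU-h for value 22 — 15 left.
15 GPU-h left: a 15/29 share of FtBase gives 58×15/29 = 30.

15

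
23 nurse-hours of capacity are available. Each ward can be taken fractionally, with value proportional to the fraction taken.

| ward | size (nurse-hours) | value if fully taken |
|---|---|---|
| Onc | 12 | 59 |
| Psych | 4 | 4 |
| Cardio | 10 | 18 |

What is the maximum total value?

78

Best value per unit of size first: Onc 59/12≈4.92, Cardio 18/10≈1.8, Psych 4/4≈1.
Take all of Onc (12 nurse-hours, value 59) → 11 nurse-hours left.
Cardio: take in full, 10 nurse-hours for value 18 → 1 left.
Only 1 nurse-hours remain; take 1/4 of Psych for value 4×1/4 = 1.
Total value = 78.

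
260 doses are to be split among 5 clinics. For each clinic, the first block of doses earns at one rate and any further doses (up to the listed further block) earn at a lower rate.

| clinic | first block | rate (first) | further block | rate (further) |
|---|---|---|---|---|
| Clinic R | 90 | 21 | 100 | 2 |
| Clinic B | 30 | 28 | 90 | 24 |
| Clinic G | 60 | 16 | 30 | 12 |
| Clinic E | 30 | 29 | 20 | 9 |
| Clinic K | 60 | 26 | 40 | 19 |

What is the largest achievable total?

Order all 10 blocks by rate: Clinic E/T1 29 > Clinic B/T1 28 > Clinic K/T1 26 > Clinic B/T2 24 > Clinic R/T1 21 > Clinic K/T2 19 > Clinic G/T1 16 > Clinic G/T2 12 > Clinic E/T2 9 > Clinic R/T2 2.
Clinic E T1 at 29: fill all 30 ; 230 left.
Fill Clinic B T1 block (30 at 28) ; 200 left.
Clinic K T1 at 26: fill all 60 ; 140 left.
Clinic B/T2 (24): +90 ; 50 left.
Clinic R T1 at 21: only 50 left, fill 50.
Total = 29×30 + 28×30 + 26×60 + 24×90 + 21×50 = 6480.

6480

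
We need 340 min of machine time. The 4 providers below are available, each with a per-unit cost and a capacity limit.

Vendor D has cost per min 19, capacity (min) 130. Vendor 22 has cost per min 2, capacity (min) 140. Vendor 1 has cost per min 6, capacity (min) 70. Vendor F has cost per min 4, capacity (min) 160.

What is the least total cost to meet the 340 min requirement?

Cheapest first:
Take 140 from Vendor 22 at 2 → need 200 more.
Vendor F at 4: take all 160 min → 40 still needed.
Take 40 from Vendor 1 at 6 to finish.
Vendor D: unused.
Cost = 140×2 + 160×4 + 40×6 = 1160.

1160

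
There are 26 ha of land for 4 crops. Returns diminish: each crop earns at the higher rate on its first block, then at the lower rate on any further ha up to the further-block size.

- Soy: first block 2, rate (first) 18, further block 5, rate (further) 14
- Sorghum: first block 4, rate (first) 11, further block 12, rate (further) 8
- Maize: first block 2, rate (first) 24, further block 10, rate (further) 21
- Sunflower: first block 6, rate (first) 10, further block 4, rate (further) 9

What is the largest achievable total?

438

Treat each block as its own option and order by rate: Maize/tier1 24 > Maize/tier2 21 > Soy/tier1 18 > Soy/tier2 14 > Sorghum/tier1 11 > Sunflower/tier1 10 > Sunflower/tier2 9 > Sorghum/tier2 8.
Maize tier1 at 24: fill all 2 — 24 left.
Maize/tier2 (21): +10 — 14 left.
Soy tier1 at 18: fill all 2 — 12 left.
Soy tier2 at 14: fill all 5 — 7 left.
Sorghum/tier1 (11): +4 — 3 left.
3 remain; put them into Sunflower tier1 at 10.
Total = 24×2 + 21×10 + 18×2 + 14×5 + 11×4 + 10×3 = 438.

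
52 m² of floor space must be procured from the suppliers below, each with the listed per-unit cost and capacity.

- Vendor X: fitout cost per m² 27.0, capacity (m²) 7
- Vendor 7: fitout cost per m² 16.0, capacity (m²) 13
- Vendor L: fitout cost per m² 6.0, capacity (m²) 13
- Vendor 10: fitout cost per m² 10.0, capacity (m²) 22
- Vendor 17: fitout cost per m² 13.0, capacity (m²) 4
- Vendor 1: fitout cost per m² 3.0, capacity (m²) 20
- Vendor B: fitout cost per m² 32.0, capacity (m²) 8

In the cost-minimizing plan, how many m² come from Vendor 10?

19

Cheapest first:
Vendor 1 (3.0): use full 20 ; 32 m² to go.
Vendor L (6.0): use full 13 ; 19 m² to go.
Vendor 10 (10.0): take the remaining 19 ; done.
Vendor 17, Vendor 7, Vendor X, Vendor B: unused.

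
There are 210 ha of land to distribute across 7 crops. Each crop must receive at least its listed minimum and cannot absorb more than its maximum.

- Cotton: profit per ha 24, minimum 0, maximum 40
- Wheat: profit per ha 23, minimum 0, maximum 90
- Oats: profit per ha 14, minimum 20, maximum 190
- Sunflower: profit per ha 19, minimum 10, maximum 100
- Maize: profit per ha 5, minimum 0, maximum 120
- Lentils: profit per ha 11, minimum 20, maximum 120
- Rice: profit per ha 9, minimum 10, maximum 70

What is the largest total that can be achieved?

Meeting every minimum uses 0+0+20+10+0+20+10 = 60 ha, leaving 150.
Rank by profit per ha: Cotton 24 > Wheat 23 > Sunflower 19 > Oats 14 > Lentils 11 > Rice 9 > Maize 5.
Cotton: +40 to 40 (cap) ; 110 left.
Wheat takes 90 more to reach its cap of 90 ; 20 left.
Sunflower has room for 90 more but only 20 remain, so it gets 30.
Total = 24×40 + 23×90 + 14×20 + 19×30 + 11×20 + 9×10 = 4190.

4190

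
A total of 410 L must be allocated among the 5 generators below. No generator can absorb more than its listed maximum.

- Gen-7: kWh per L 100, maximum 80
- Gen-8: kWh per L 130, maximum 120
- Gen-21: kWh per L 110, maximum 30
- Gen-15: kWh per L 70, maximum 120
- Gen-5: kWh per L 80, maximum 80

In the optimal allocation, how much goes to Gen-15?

100

Highest kWh per L first: Gen-8 130 > Gen-21 110 > Gen-7 100 > Gen-5 80 > Gen-15 70.
Give Gen-8 120 to hit its cap of 120 → 290 left.
Give Gen-21 30 to hit its cap of 30 → 260 left.
Gen-7: +80 to 80 (cap) → 180 left.
Gen-5: +80 to 80 (cap) → 100 left.
Gen-15 has room for 120 but only 100 remain, so it gets 100.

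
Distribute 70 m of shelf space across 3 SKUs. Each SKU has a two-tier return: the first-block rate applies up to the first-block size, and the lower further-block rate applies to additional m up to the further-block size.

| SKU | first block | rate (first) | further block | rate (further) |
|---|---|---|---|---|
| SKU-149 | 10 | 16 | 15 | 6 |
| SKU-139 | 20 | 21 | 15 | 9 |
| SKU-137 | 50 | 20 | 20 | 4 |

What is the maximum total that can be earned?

Order all 6 blocks by rate: SKU-139/T1 21 > SKU-137/T1 20 > SKU-149/T1 16 > SKU-139/T2 9 > SKU-149/T2 6 > SKU-137/T2 4.
Fill SKU-139 T1 block (20 at 21) ; 50 left.
SKU-137 T1 at 20: fill all 50 ; 0 left.
Total = 21×20 + 20×50 = 1420.

1420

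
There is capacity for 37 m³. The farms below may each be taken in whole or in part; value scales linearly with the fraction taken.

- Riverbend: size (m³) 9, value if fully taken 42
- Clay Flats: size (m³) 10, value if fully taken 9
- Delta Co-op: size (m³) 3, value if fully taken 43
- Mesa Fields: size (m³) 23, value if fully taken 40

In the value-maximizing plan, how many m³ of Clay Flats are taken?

2

Best value per unit of size first: Delta Co-op 43/3≈14.3, Riverbend 42/9≈4.67, Mesa Fields 40/23≈1.74, Clay Flats 9/10≈0.9.
All 3 m³ of Delta Co-op fit (value 43) — 34 remain.
Take all of Riverbend (9 m³, value 42) — 25 m³ left.
Take all of Mesa Fields (23 m³, value 40) — 2 m³ left.
Only 2 m³ remain; take 2/10 of Clay Flats for value 9×2/10 = 1.8.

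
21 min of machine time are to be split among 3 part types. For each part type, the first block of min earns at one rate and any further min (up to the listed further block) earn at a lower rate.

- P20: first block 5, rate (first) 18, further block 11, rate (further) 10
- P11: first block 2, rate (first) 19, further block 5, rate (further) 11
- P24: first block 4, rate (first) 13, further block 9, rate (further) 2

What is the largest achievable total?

Rank every tier by rate: P11/first 19 > P20/first 18 > P24/first 13 > P11/second 11 > P20/second 10 > P24/second 2.
P11 first at 19: fill all 2 → 19 left.
P20/first (18): +5 → 14 left.
P24 first at 13: fill all 4 → 10 left.
P11/second (11): +5 → 5 left.
P20/second: +5 of 11 at 10; pool empty.
Total = 19×2 + 18×5 + 13×4 + 11×5 + 10×5 = 285.

285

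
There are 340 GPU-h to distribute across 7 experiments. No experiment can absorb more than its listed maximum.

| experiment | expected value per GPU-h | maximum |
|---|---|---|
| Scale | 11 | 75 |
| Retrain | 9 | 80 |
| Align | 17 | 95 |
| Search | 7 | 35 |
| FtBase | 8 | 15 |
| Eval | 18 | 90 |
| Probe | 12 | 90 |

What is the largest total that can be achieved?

5030

Rank by expected value per GPU-h: Eval 18 > Align 17 > Probe 12 > Scale 11 > Retrain 9 > FtBase 8 > Search 7.
Eval: +90 to 90 (cap) ; 250 left.
Align takes 95 to reach its cap of 95 ; 155 left.
Probe: +90 to 90 (cap) ; 65 left.
Only 65 left; Scale takes them to reach 65.
Total = 11×65 + 17×95 + 18×90 + 12×90 = 5030.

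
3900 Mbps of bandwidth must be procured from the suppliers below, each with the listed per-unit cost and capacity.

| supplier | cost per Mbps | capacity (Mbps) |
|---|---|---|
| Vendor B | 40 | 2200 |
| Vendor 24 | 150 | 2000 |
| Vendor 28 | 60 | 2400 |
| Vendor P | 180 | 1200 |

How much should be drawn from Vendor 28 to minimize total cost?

Use suppliers in increasing cost order.
Vendor B at 40: take all 2200 Mbps → 1700 still needed.
Vendor 28 (60): take the remaining 1700 → done.
Vendor 24, Vendor P: unused.

1700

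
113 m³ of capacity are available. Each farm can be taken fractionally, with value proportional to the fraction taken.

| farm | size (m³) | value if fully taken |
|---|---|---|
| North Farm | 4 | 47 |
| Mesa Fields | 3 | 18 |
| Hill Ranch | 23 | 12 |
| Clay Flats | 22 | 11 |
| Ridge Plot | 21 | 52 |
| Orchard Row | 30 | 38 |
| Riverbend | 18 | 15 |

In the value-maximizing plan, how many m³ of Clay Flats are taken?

Best value per unit of size first: North Farm 47/4≈11.8, Mesa Fields 18/3≈6, Ridge Plot 52/21≈2.48, Orchard Row 38/30≈1.27, Riverbend 15/18≈0.833, Hill Ranch 12/23≈0.522, Clay Flats 11/22≈0.5.
North Farm: take in full, 4 m³ for value 47 — 109 left.
Take all of Mesa Fields (3 m³, value 18) — 106 m³ left.
Ridge Plot: take in full, 21 m³ for value 52 — 85 left.
Orchard Row: take in full, 30 m³ for value 38 — 55 left.
Riverbend: take in full, 18 m³ for value 15 — 37 left.
Take all of Hill Ranch (23 m³, value 12) — 14 m³ left.
Only 14 m³ remain; take 14/22 of Clay Flats for value 11×14/22 = 7.

14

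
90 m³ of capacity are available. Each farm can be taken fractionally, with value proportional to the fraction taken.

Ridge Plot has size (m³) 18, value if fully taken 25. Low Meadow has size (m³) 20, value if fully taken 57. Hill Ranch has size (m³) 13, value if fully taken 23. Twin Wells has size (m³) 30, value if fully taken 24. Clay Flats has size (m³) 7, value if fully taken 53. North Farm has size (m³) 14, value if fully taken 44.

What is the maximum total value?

216.4

Best value per unit of size first: Clay Flats 53/7≈7.57, North Farm 44/14≈3.14, Low Meadow 57/20≈2.85, Hill Ranch 23/13≈1.77, Ridge Plot 25/18≈1.39, Twin Wells 24/30≈0.8.
Clay Flats: take in full, 7 m³ for value 53 ; 83 left.
All 14 m³ of North Farm fit (value 44) ; 69 remain.
Low Meadow: take in full, 20 m³ for value 57 ; 49 left.
All 13 m³ of Hill Ranch fit (value 23) ; 36 remain.
All 18 m³ of Ridge Plot fit (value 25) ; 18 remain.
18 m³ left: a 18/30 share of Twin Wells gives 24×18/30 = 14.4.
Total value = 216.4.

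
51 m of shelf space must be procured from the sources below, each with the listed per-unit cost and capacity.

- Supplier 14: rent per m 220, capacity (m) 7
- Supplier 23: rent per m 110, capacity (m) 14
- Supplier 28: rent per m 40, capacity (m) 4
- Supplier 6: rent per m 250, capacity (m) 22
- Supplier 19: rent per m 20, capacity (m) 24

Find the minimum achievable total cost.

Fill from the cheapest source first.
Supplier 19 at 20: take all 24 m — 27 still needed.
Supplier 28 (40): use full 4 — 23 m to go.
Supplier 23 (110): use full 14 — 9 m to go.
Supplier 14 at 220: take all 7 m — 2 still needed.
Supplier 6 (250): take the remaining 2 — done.
Cost = 24×20 + 4×40 + 14×110 + 7×220 + 2×250 = 4220.

4220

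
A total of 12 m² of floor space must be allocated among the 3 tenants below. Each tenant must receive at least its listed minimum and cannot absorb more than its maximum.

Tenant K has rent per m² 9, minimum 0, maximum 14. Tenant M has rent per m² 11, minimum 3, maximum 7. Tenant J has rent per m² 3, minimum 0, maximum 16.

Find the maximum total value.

Meeting every minimum uses 0+3+0 = 3 m², leaving 9.
Order the tenants by rent per m²: Tenant M 11 > Tenant K 9 > Tenant J 3.
Tenant M takes 4 more to reach its cap of 7 — 5 left.
Tenant K: +5 (room for 14) → 5. Pool exhausted.
Total = 9×5 + 11×7 = 122.

122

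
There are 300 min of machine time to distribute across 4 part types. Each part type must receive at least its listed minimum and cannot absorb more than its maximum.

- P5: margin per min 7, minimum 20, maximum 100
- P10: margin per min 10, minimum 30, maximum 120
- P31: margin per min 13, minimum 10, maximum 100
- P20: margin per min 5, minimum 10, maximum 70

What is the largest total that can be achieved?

Meeting every minimum uses 20+30+10+10 = 70 min, leaving 230.
Highest margin per min first: P31 13 > P10 10 > P5 7 > P20 5.
P31: +90 to 100 (cap) → 140 left.
P10: +90 to 120 (cap) → 50 left.
P5: +50 (room for 80) → 70. Pool exhausted.
Total = 7×70 + 10×120 + 13×100 + 5×10 = 3040.

3040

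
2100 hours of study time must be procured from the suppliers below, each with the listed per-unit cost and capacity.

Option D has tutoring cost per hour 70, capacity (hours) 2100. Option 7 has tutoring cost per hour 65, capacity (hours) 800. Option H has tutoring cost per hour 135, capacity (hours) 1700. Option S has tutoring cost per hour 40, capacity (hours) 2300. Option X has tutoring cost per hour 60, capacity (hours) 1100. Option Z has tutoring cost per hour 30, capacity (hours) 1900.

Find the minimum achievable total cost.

65000

Use suppliers in increasing cost order.
Option Z (30): use full 1900 → 200 hours to go.
Take 200 from Option S at 40 to finish.
Option X, Option 7, Option D, Option H: unused.
Cost = 1900×30 + 200×40 = 65000.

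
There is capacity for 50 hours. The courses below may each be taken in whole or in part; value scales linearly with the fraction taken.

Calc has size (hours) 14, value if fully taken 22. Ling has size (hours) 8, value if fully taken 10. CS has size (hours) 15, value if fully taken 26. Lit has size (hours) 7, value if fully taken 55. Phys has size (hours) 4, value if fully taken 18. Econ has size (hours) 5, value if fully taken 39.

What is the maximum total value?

Best value per unit of size first: Lit 55/7≈7.86, Econ 39/5≈7.8, Phys 18/4≈4.5, CS 26/15≈1.73, Calc 22/14≈1.57, Ling 10/8≈1.25.
Take all of Lit (7 hours, value 55) — 43 hours left.
Econ: take in full, 5 hours for value 39 — 38 left.
Phys: take in full, 4 hours for value 18 — 34 left.
Take all of CS (15 hours, value 26) — 19 hours left.
Calc: take in full, 14 hours for value 22 — 5 left.
Fill the last 5 hours with part of Ling: 5/8 of it earns 6.25.
Total value = 166.25.

166.25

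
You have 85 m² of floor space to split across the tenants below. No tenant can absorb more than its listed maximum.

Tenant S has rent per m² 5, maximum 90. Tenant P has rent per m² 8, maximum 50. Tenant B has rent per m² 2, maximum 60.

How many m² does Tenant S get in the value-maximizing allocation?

35

Highest rent per m² first: Tenant P 8 > Tenant S 5 > Tenant B 2.
Tenant P: +50 to 50 (cap) ; 35 left.
Tenant S has room for 90 but only 35 remain, so it gets 35.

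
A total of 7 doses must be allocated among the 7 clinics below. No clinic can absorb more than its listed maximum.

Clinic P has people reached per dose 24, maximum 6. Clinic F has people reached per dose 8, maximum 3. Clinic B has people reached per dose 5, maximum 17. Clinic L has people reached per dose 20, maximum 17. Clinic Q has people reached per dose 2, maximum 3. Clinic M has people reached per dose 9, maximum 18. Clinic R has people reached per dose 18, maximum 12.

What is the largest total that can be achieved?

Highest people reached per dose first: Clinic P 24 > Clinic L 20 > Clinic R 18 > Clinic M 9 > Clinic F 8 > Clinic B 5 > Clinic Q 2.
Clinic P: +6 to 6 (cap) ; 1 left.
Only 1 left; Clinic L takes them to reach 1.
Total = 24×6 + 20×1 = 164.

164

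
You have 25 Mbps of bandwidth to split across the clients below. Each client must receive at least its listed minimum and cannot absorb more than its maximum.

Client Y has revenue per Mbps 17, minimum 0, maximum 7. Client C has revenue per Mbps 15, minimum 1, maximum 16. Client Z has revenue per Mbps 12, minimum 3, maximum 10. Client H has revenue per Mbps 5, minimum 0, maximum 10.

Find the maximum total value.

380

Meeting every minimum uses 0+1+3+0 = 4 Mbps, leaving 21.
Order the clients by revenue per Mbps: Client Y 17 > Client C 15 > Client Z 12 > Client H 5.
Client Y takes 7 more to reach its cap of 7 ; 14 left.
Only 14 left; Client C takes them to reach 15.
Total = 17×7 + 15×15 + 12×3 = 380.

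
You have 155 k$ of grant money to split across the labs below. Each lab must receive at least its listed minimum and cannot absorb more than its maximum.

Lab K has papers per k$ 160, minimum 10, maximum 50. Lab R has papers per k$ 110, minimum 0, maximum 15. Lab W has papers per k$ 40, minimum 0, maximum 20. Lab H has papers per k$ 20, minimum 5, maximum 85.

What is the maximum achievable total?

Meeting every minimum uses 10+0+0+5 = 15 k$, leaving 140.
Rank by papers per k$: Lab K 160 > Lab R 110 > Lab W 40 > Lab H 20.
Lab K takes 40 more to reach its cap of 50 ; 100 left.
Give Lab R 15 more to hit its cap of 15 ; 85 left.
Give Lab W 20 more to hit its cap of 20 ; 65 left.
Lab H has room for 80 more but only 65 remain, so it gets 70.
Total = 160×50 + 110×15 + 40×20 + 20×70 = 11850.

11850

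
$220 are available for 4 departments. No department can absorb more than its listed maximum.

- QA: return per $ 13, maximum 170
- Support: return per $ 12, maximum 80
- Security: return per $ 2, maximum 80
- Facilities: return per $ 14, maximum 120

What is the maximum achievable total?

2980

Order the departments by return per $: Facilities 14 > QA 13 > Support 12 > Security 2.
Facilities: +120 to 120 (cap) ; 100 left.
Only 100 left; QA takes them to reach 100.
Total = 13×100 + 14×120 = 2980.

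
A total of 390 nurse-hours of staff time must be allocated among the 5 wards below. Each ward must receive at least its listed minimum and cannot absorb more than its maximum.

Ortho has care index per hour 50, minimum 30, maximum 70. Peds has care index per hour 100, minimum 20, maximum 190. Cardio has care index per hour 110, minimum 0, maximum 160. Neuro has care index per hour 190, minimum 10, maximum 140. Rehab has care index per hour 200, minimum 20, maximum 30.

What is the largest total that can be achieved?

Meeting every minimum uses 30+20+0+10+20 = 80 nurse-hours, leaving 310.
Rank by care index per hour: Rehab 200 > Neuro 190 > Cardio 110 > Peds 100 > Ortho 50.
Rehab: +10 to 30 (cap) ; 300 left.
Give Neuro 130 more to hit its cap of 140 ; 170 left.
Cardio takes 160 more to reach its cap of 160 ; 10 left.
Only 10 left; Peds takes them to reach 30.
Total = 50×30 + 100×30 + 110×160 + 190×140 + 200×30 = 54700.

54700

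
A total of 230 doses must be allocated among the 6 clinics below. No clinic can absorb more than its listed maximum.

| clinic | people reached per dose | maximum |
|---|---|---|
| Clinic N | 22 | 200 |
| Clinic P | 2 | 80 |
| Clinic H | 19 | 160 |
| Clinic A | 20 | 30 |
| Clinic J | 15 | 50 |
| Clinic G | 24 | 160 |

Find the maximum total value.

5380

Order the clinics by people reached per dose: Clinic G 24 > Clinic N 22 > Clinic A 20 > Clinic H 19 > Clinic J 15 > Clinic P 2.
Give Clinic G 160 to hit its cap of 160 → 70 left.
Clinic N: +70 (room for 200) → 70. Pool exhausted.
Total = 22×70 + 24×160 = 5380.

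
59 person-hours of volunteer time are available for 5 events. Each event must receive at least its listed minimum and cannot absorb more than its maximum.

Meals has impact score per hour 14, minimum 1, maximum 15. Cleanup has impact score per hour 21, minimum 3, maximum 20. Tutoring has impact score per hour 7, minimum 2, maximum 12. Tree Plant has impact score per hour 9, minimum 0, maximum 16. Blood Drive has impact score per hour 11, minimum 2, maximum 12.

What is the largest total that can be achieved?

866

Meeting every minimum uses 1+3+2+0+2 = 8 person-hours, leaving 51.
Rank by impact score per hour: Cleanup 21 > Meals 14 > Blood Drive 11 > Tree Plant 9 > Tutoring 7.
Cleanup: +17 to 20 (cap) ; 34 left.
Meals: +14 to 15 (cap) ; 20 left.
Blood Drive takes 10 more to reach its cap of 12 ; 10 left.
Tree Plant has room for 16 more but only 10 remain, so it gets 10.
Total = 14×15 + 21×20 + 7×2 + 9×10 + 11×12 = 866.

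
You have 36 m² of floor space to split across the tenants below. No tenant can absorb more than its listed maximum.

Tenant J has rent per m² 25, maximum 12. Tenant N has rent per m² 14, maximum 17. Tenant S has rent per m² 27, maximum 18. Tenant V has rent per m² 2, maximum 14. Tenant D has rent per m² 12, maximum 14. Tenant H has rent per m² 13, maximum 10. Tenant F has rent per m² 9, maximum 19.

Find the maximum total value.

870

Order the tenants by rent per m²: Tenant S 27 > Tenant J 25 > Tenant N 14 > Tenant H 13 > Tenant D 12 > Tenant F 9 > Tenant V 2.
Tenant S takes 18 to reach its cap of 18 — 18 left.
Tenant J: +12 to 12 (cap) — 6 left.
Only 6 left; Tenant N takes them to reach 6.
Total = 25×12 + 14×6 + 27×18 = 870.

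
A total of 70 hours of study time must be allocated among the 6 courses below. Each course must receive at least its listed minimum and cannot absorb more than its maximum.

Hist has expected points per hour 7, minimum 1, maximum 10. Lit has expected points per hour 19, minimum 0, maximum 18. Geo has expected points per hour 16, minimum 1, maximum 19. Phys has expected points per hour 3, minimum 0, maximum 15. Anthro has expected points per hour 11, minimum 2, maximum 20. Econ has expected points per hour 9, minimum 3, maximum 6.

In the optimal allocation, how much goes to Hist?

Meeting every minimum uses 1+0+1+0+2+3 = 7 hours, leaving 63.
Highest expected points per hour first: Lit 19 > Geo 16 > Anthro 11 > Econ 9 > Hist 7 > Phys 3.
Lit: +18 to 18 (cap) → 45 left.
Give Geo 18 more to hit its cap of 19 → 27 left.
Give Anthro 18 more to hit its cap of 20 → 9 left.
Econ takes 3 more to reach its cap of 6 → 6 left.
Hist has room for 9 more but only 6 remain, so it gets 7.

7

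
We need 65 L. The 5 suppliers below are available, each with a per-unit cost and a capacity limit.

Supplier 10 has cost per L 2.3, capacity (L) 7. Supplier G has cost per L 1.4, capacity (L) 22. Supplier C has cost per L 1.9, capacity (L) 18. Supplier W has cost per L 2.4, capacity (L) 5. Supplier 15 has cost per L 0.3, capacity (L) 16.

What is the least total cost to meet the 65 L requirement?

Fill from the cheapest supplier first.
Supplier 15 (0.3): use full 16 → 49 L to go.
Take 22 from Supplier G at 1.4 → need 27 more.
Take 18 from Supplier C at 1.9 → need 9 more.
Take 7 from Supplier 10 at 2.3 → need 2 more.
Supplier W at 2.4: take 2 of its 5 → requirement met.
Cost = 16×0.3 + 22×1.4 + 18×1.9 + 7×2.3 + 2×2.4 = 90.7.

90.7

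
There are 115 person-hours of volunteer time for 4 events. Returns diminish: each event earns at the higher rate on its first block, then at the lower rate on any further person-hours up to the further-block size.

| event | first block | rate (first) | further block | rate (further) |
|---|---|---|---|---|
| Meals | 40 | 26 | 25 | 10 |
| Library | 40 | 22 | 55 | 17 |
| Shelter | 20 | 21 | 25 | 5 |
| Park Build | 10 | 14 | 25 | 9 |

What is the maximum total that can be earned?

2595

Rank every tier by rate: Meals/first 26 > Library/first 22 > Shelter/first 21 > Library/second 17 > Park Build/first 14 > Meals/second 10 > Park Build/second 9 > Shelter/second 5.
Fill Meals first block (40 at 26) ; 75 left.
Fill Library first block (40 at 22) ; 35 left.
Shelter/first (21): +20 ; 15 left.
15 remain; put them into Library second at 17.
Total = 26×40 + 22×40 + 21×20 + 17×15 = 2595.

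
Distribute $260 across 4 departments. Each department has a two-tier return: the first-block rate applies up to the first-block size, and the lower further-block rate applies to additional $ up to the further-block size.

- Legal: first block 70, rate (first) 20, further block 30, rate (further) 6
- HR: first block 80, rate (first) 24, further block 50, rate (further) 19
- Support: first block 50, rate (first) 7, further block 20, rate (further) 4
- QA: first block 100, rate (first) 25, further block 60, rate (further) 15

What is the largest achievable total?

Rank every tier by rate: QA/T1 25 > HR/T1 24 > Legal/T1 20 > HR/T2 19 > QA/T2 15 > Support/T1 7 > Legal/T2 6 > Support/T2 4.
Fill QA T1 block (100 at 25) → 160 left.
Fill HR T1 block (80 at 24) → 80 left.
Legal T1 at 20: fill all 70 → 10 left.
HR/T2: +10 of 50 at 19; pool empty.
Total = 25×100 + 24×80 + 20×70 + 19×10 = 6010.

6010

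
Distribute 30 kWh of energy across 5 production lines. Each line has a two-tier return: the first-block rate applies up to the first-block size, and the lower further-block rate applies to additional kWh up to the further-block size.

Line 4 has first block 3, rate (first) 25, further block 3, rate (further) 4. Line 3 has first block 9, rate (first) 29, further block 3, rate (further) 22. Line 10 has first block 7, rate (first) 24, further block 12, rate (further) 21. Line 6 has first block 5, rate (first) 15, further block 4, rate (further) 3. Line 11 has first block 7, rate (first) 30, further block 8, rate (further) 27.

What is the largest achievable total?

Rank every tier by rate: Line 11/T1 30 > Line 3/T1 29 > Line 11/T2 27 > Line 4/T1 25 > Line 10/T1 24 > Line 3/T2 22 > Line 10/T2 21 > Line 6/T1 15 > Line 4/T2 4 > Line 6/T2 3.
Fill Line 11 T1 block (7 at 30) ; 23 left.
Line 3/T1 (29): +9 ; 14 left.
Line 11/T2 (27): +8 ; 6 left.
Line 4 T1 at 25: fill all 3 ; 3 left.
3 remain; put them into Line 10 T1 at 24.
Total = 30×7 + 29×9 + 27×8 + 25×3 + 24×3 = 834.

834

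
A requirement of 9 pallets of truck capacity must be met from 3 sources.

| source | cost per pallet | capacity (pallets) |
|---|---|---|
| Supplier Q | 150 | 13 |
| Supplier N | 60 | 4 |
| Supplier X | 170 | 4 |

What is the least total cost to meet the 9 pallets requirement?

Fill from the cheapest source first.
Supplier N at 60: take all 4 pallets → 5 still needed.
Take 5 from Supplier Q at 150 to finish.
Supplier X: unused.
Cost = 4×60 + 5×150 = 990.

990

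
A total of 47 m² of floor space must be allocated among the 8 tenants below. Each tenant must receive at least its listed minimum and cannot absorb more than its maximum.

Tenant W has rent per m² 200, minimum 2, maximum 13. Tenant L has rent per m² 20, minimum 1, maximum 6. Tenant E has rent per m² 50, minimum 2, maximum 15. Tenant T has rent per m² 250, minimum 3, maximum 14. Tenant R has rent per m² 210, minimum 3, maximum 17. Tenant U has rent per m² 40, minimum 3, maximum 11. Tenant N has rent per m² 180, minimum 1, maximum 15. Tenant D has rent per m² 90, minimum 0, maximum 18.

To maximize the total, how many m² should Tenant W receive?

Meeting every minimum uses 2+1+2+3+3+3+1+0 = 15 m², leaving 32.
Order the tenants by rent per m²: Tenant T 250 > Tenant R 210 > Tenant W 200 > Tenant N 180 > Tenant D 90 > Tenant E 50 > Tenant U 40 > Tenant L 20.
Tenant T: +11 to 14 (cap) → 21 left.
Tenant R: +14 to 17 (cap) → 7 left.
Tenant W has room for 11 more but only 7 remain, so it gets 9.

9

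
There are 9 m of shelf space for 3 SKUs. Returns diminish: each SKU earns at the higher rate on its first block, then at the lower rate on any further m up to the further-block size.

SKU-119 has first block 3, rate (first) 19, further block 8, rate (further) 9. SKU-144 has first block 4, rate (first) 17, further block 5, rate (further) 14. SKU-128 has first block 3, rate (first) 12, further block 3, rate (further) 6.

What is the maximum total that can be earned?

153

Rank every tier by rate: SKU-119/T1 19 > SKU-144/T1 17 > SKU-144/T2 14 > SKU-128/T1 12 > SKU-119/T2 9 > SKU-128/T2 6.
Fill SKU-119 T1 block (3 at 19) → 6 left.
SKU-144 T1 at 17: fill all 4 → 2 left.
SKU-144/T2: +2 of 5 at 14; pool empty.
Total = 19×3 + 17×4 + 14×2 = 153.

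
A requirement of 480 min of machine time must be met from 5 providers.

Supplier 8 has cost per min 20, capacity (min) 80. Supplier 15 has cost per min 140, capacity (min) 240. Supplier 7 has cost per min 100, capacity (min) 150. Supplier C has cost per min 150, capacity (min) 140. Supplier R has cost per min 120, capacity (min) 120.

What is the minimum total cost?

Use providers in increasing cost order.
Supplier 8 (20): use full 80 ; 400 min to go.
Supplier 7 at 100: take all 150 min ; 250 still needed.
Supplier R (120): use full 120 ; 130 min to go.
Supplier 15 (140): take the remaining 130 ; done.
Supplier C: unused.
Cost = 80×20 + 150×100 + 120×120 + 130×140 = 49200.

49200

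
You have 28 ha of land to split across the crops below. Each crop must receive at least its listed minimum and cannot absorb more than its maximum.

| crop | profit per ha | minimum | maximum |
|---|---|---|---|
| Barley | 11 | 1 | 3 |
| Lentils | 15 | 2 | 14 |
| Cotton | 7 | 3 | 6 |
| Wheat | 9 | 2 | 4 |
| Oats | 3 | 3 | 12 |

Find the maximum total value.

Meeting every minimum uses 1+2+3+2+3 = 11 ha, leaving 17.
Highest profit per ha first: Lentils 15 > Barley 11 > Wheat 9 > Cotton 7 > Oats 3.
Give Lentils 12 more to hit its cap of 14 — 5 left.
Barley takes 2 more to reach its cap of 3 — 3 left.
Give Wheat 2 more to hit its cap of 4 — 1 left.
Cotton has room for 3 more but only 1 remain, so it gets 4.
Total = 11×3 + 15×14 + 7×4 + 9×4 + 3×3 = 316.

316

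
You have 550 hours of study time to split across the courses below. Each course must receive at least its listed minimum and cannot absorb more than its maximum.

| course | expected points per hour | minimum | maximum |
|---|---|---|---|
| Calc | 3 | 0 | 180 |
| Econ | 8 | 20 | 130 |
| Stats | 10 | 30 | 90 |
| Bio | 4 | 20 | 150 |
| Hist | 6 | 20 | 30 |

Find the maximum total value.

3170

Meeting every minimum uses 0+20+30+20+20 = 90 hours, leaving 460.
Order the courses by expected points per hour: Stats 10 > Econ 8 > Hist 6 > Bio 4 > Calc 3.
Stats takes 60 more to reach its cap of 90 ; 400 left.
Econ: +110 to 130 (cap) ; 290 left.
Give Hist 10 more to hit its cap of 30 ; 280 left.
Bio takes 130 more to reach its cap of 150 ; 150 left.
Calc: +150 (room for 180) → 150. Pool exhausted.
Total = 3×150 + 8×130 + 10×90 + 4×150 + 6×30 = 3170.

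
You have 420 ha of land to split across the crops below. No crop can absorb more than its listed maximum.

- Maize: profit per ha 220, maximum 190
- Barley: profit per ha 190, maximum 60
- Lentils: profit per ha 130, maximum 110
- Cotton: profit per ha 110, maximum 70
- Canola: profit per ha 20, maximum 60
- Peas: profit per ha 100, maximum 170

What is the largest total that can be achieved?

74100

Order the crops by profit per ha: Maize 220 > Barley 190 > Lentils 130 > Cotton 110 > Peas 100 > Canola 20.
Give Maize 190 to hit its cap of 190 ; 230 left.
Give Barley 60 to hit its cap of 60 ; 170 left.
Lentils takes 110 to reach its cap of 110 ; 60 left.
Cotton has room for 70 but only 60 remain, so it gets 60.
Total = 220×190 + 190×60 + 130×110 + 110×60 = 74100.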